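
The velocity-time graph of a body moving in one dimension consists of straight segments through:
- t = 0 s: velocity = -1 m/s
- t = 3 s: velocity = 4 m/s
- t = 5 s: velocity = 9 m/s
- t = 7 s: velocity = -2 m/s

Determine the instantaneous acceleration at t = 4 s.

Acceleration is the slope of the v-t graph on 3–5 s: (9 − 4)/(5 − 3) = 2.5 m/s².

2.5 m/s²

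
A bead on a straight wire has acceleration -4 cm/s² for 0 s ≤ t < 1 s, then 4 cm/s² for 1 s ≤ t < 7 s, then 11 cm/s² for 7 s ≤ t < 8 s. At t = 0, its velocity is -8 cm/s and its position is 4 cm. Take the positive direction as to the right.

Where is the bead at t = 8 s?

On each constant-a segment, Δv = aΔt and Δx = v₀Δt + ½aΔt²; chain segment to segment.
0–1 s: v starts -8 cm/s; Δx = -8·1 + ½·-4·1² = -10 cm; v ends -12 cm/s.
1–7 s: v starts -12 cm/s; Δx = -12·6 + ½·4·6² = 0 cm; v ends 12 cm/s.
7–8 s: v starts 12 cm/s; Δx = 12·1 + ½·11·1² = 17.5 cm; v ends 23 cm/s.
x(8) = 4 + Σ Δx = 11.5 cm.

11.5 cm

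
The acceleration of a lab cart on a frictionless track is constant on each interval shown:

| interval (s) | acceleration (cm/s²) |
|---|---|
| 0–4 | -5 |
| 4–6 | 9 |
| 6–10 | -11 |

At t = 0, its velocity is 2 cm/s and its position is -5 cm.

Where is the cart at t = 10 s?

-143 cm

On each constant-a segment, Δv = aΔt and Δx = v₀Δt + ½aΔt²; chain segment to segment.
0–4 s: v starts 2 cm/s; Δx = 2·4 + ½·-5·4² = -32 cm; v ends -18 cm/s.
4–6 s: v starts -18 cm/s; Δx = -18·2 + ½·9·2² = -18 cm; v ends 0 cm/s.
6–10 s: v starts 0 cm/s; Δx = 0·4 + ½·-11·4² = -88 cm; v ends -44 cm/s.
x(10) = -5 + Σ Δx = -143 cm.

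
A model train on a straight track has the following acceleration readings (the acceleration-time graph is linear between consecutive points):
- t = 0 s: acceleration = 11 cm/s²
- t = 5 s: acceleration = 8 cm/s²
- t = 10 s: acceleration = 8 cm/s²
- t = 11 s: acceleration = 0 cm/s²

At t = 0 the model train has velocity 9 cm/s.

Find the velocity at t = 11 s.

100.5 cm/s

Δv equals the area under the a-t graph; then v = v₀ + Δv.
0–5 s: ½(11 + 8)(5) = 47.5 cm/s
5–10 s: 8 × 5 = 40 cm/s
10–11 s: ½(8 + 0)(1) = 4 cm/s
Δv = 91.5 cm/s, so v(11) = 9 + (91.5) = 100.5 cm/s.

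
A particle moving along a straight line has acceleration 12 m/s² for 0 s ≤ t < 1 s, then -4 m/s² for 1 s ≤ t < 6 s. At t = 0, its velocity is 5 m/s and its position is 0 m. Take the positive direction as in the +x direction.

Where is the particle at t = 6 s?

On each constant-a segment, Δv = aΔt and Δx = v₀Δt + ½aΔt²; chain segment to segment.
0–1 s: v starts 5 m/s; Δx = 5·1 + ½·12·1² = 11 m; v ends 17 m/s.
1–6 s: v starts 17 m/s; Δx = 17·5 + ½·-4·5² = 35 m; v ends -3 m/s.
x(6) = 0 + Σ Δx = 46 m.

46 m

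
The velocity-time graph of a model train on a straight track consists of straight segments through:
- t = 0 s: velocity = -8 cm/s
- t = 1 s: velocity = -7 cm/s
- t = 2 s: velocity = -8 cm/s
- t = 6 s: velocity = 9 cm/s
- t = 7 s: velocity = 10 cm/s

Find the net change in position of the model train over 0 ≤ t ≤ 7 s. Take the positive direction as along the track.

Displacement is the signed area under the v-t curve.
0–1 s: ½(-8 + -7)(1) = -7.5 cm
1–2 s: ½(-7 + -8)(1) = -7.5 cm
2–6 s: ½(-8 + 9)(4) = 2 cm
6–7 s: ½(9 + 10)(1) = 9.5 cm
Net displacement = -3.5 cm

-3.5 cm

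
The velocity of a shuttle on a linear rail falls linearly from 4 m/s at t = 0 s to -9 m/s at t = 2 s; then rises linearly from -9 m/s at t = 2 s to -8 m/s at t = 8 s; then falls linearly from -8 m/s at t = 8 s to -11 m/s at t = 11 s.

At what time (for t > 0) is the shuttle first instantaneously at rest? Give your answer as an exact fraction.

t = 8/13 s

v changes sign on 0–2 s (from 4 to -9); the graph is linear there, so v = 0 at t = 0 + (-4)·(2 − 0)/(-9 − 4) = 8/13 s.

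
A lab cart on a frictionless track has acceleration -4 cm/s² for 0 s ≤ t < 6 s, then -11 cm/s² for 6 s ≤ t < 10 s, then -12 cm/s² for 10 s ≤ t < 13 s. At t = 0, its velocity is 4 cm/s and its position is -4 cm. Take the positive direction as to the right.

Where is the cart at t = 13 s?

On each constant-a segment, Δv = aΔt and Δx = v₀Δt + ½aΔt²; chain segment to segment.
0–6 s: v starts 4 cm/s; Δx = 4·6 + ½·-4·6² = -48 cm; v ends -20 cm/s.
6–10 s: v starts -20 cm/s; Δx = -20·4 + ½·-11·4² = -168 cm; v ends -64 cm/s.
10–13 s: v starts -64 cm/s; Δx = -64·3 + ½·-12·3² = -246 cm; v ends -100 cm/s.
x(13) = -4 + Σ Δx = -466 cm.

-466 cm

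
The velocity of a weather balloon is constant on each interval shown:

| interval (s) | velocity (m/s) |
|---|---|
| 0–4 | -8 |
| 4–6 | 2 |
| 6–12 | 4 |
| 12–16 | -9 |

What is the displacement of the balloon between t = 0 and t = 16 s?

Displacement is the signed area under the v-t curve.
0–4 s: -8 × 4 = -32 m
4–6 s: 2 × 2 = 4 m
6–12 s: 4 × 6 = 24 m
12–16 s: -9 × 4 = -36 m
Net displacement = -40 m

-40 m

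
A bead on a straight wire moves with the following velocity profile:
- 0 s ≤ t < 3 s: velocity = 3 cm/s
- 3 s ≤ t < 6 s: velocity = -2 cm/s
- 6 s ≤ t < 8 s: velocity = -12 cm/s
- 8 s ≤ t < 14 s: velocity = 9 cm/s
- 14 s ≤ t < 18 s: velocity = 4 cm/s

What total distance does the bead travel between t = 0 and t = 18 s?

109 cm

Total distance travelled is ∫|v| dt — sum the magnitudes of each area piece.
0–3 s: |3| × 3 = 9 cm
3–6 s: |-2| × 3 = 6 cm
6–8 s: |-12| × 2 = 24 cm
8–14 s: |9| × 6 = 54 cm
14–18 s: |4| × 4 = 16 cm
Total distance = 109 cm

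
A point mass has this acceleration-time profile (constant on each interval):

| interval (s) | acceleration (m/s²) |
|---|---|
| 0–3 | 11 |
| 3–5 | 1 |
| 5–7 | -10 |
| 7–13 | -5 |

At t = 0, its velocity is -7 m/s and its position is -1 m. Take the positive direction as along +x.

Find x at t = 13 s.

75.5 m

On each constant-a segment, Δv = aΔt and Δx = v₀Δt + ½aΔt²; chain segment to segment.
0–3 s: v starts -7 m/s; Δx = -7·3 + ½·11·3² = 28.5 m; v ends 26 m/s.
3–5 s: v starts 26 m/s; Δx = 26·2 + ½·1·2² = 54 m; v ends 28 m/s.
5–7 s: v starts 28 m/s; Δx = 28·2 + ½·-10·2² = 36 m; v ends 8 m/s.
7–13 s: v starts 8 m/s; Δx = 8·6 + ½·-5·6² = -42 m; v ends -22 m/s.
x(13) = -1 + Σ Δx = 75.5 m.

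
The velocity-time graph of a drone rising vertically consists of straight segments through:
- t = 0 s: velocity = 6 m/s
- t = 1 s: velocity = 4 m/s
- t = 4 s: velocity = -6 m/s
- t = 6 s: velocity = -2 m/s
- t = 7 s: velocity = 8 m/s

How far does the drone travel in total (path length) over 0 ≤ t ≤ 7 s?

Total distance travelled is ∫|v| dt — sum the magnitudes of each area piece.
0–1 s: |½(6 + 4)(1)| = 5 m
1–4 s: v = 0 at t = 2.2 s; triangle areas 2.4 + 5.4 = 7.8 m
4–6 s: |½(-6 + -2)(2)| = 8 m
6–7 s: v = 0 at t = 6.2 s; triangle areas 0.2 + 3.2 = 3.4 m
Total distance = 24.2 m

24.2 m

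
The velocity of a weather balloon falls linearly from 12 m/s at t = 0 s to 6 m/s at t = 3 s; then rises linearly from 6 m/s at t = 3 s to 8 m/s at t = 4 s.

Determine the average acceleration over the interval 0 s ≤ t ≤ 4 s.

-1 m/s²

Average acceleration = Δv/Δt = (8 − 12)/(4 − 0) = -1 m/s².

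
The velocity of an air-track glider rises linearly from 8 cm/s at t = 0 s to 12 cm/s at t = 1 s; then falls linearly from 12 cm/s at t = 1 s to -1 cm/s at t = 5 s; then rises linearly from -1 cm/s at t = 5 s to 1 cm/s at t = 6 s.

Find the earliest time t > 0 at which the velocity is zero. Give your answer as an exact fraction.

t = 61/13 s

v changes sign on 1–5 s (from 12 to -1); the graph is linear there, so v = 0 at t = 1 + (-12)·(5 − 1)/(-1 − 12) = 61/13 s.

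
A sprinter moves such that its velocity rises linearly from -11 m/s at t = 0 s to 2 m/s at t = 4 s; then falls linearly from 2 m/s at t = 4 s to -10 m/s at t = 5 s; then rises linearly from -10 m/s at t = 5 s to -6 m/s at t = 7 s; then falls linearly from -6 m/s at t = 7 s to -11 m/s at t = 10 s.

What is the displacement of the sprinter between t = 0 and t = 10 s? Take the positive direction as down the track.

Net displacement equals the area under the velocity-time graph (areas below the axis count negative).
0–4 s: ½(-11 + 2)(4) = -18 m
4–5 s: ½(2 + -10)(1) = -4 m
5–7 s: ½(-10 + -6)(2) = -16 m
7–10 s: ½(-6 + -11)(3) = -25.5 m
Net displacement = -63.5 m

-63.5 m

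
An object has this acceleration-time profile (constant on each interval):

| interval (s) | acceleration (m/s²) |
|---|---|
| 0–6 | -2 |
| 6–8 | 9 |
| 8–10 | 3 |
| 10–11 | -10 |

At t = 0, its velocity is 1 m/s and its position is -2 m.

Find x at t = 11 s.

On each constant-a segment, Δv = aΔt and Δx = v₀Δt + ½aΔt²; chain segment to segment.
0–6 s: v starts 1 m/s; Δx = 1·6 + ½·-2·6² = -30 m; v ends -11 m/s.
6–8 s: v starts -11 m/s; Δx = -11·2 + ½·9·2² = -4 m; v ends 7 m/s.
8–10 s: v starts 7 m/s; Δx = 7·2 + ½·3·2² = 20 m; v ends 13 m/s.
10–11 s: v starts 13 m/s; Δx = 13·1 + ½·-10·1² = 8 m; v ends 3 m/s.
x(11) = -2 + Σ Δx = -8 m.

-8 m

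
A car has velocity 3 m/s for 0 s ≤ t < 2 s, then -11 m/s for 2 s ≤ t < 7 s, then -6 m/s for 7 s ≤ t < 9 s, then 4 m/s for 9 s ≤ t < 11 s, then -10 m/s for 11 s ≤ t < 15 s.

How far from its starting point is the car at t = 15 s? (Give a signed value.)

-93 m

Displacement is the signed area under the v-t curve.
0–2 s: 3 × 2 = 6 m
2–7 s: -11 × 5 = -55 m
7–9 s: -6 × 2 = -12 m
9–11 s: 4 × 2 = 8 m
11–15 s: -10 × 4 = -40 m
Net displacement = -93 m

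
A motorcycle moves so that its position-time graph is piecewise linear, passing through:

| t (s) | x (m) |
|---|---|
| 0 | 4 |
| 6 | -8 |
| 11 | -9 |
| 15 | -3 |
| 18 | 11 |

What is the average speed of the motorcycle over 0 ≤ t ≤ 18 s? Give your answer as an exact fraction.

Average speed = (total path length)/(elapsed time); on a piecewise-linear x-t graph the path length is Σ|Δx|.
0–6 s: |Δx| = |-8 − 4| = 12 m
6–11 s: |Δx| = |-9 − -8| = 1 m
11–15 s: |Δx| = |-3 − -9| = 6 m
15–18 s: |Δx| = |11 − -3| = 14 m
Total path = 33 m; average speed = 33/18 = 11/6 m/s.

11/6 m/s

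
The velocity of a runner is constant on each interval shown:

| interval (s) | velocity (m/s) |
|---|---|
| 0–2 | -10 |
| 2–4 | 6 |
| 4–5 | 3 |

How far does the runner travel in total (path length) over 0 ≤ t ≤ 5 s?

35 m

Distance (not displacement) is the total path length: add the absolute areas under v-t.
0–2 s: |-10| × 2 = 20 m
2–4 s: |6| × 2 = 12 m
4–5 s: |3| × 1 = 3 m
Total distance = 35 m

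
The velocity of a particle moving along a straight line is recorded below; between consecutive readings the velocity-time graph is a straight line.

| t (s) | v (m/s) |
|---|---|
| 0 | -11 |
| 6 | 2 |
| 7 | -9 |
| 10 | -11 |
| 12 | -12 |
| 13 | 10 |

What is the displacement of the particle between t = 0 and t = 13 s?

Displacement is the signed area under the v-t curve.
0–6 s: ½(-11 + 2)(6) = -27 m
6–7 s: ½(2 + -9)(1) = -3.5 m
7–10 s: ½(-9 + -11)(3) = -30 m
10–12 s: ½(-11 + -12)(2) = -23 m
12–13 s: ½(-12 + 10)(1) = -1 m
Net displacement = -84.5 m

-84.5 m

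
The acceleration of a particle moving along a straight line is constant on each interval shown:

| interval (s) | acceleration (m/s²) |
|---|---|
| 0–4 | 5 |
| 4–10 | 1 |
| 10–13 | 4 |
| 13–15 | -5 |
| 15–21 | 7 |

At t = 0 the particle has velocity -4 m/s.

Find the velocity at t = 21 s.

66 m/s

Δv equals the area under the a-t graph; then v = v₀ + Δv.
0–4 s: 5 × 4 = 20 m/s
4–10 s: 1 × 6 = 6 m/s
10–13 s: 4 × 3 = 12 m/s
13–15 s: -5 × 2 = -10 m/s
15–21 s: 7 × 6 = 42 m/s
Δv = 70 m/s, so v(21) = -4 + (70) = 66 m/s.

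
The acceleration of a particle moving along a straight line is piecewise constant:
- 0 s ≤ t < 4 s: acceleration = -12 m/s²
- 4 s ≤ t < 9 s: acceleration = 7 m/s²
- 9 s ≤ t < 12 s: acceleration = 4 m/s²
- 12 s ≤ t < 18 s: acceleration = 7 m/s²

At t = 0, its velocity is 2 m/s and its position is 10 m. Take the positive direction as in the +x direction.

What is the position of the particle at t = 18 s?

-103.5 m

On each constant-a segment, Δv = aΔt and Δx = v₀Δt + ½aΔt²; chain segment to segment.
0–4 s: v starts 2 m/s; Δx = 2·4 + ½·-12·4² = -88 m; v ends -46 m/s.
4–9 s: v starts -46 m/s; Δx = -46·5 + ½·7·5² = -142.5 m; v ends -11 m/s.
9–12 s: v starts -11 m/s; Δx = -11·3 + ½·4·3² = -15 m; v ends 1 m/s.
12–18 s: v starts 1 m/s; Δx = 1·6 + ½·7·6² = 132 m; v ends 43 m/s.
x(18) = 10 + Σ Δx = -103.5 m.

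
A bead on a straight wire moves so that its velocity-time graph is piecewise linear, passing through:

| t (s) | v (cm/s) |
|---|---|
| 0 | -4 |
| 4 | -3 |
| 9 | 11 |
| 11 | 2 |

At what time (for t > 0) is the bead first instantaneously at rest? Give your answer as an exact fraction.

v changes sign on 4–9 s (from -3 to 11); the graph is linear there, so v = 0 at t = 4 + (3)·(9 − 4)/(11 − -3) = 71/14 s.

t = 71/14 s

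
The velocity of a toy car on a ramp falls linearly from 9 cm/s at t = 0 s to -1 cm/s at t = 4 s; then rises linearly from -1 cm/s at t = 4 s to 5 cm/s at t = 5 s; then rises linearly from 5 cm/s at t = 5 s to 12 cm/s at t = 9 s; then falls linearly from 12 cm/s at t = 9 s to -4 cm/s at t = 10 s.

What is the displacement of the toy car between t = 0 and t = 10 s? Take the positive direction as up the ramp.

56 cm

Displacement is the signed area under the v-t curve.
0–4 s: ½(9 + -1)(4) = 16 cm
4–5 s: ½(-1 + 5)(1) = 2 cm
5–9 s: ½(5 + 12)(4) = 34 cm
9–10 s: ½(12 + -4)(1) = 4 cm
Net displacement = 56 cm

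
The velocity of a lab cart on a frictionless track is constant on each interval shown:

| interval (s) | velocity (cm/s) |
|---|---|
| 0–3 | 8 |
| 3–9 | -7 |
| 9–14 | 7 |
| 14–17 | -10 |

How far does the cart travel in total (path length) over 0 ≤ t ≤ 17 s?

Total distance travelled is ∫|v| dt — sum the magnitudes of each area piece.
0–3 s: |8| × 3 = 24 cm
3–9 s: |-7| × 6 = 42 cm
9–14 s: |7| × 5 = 35 cm
14–17 s: |-10| × 3 = 30 cm
Total distance = 131 cm

131 cm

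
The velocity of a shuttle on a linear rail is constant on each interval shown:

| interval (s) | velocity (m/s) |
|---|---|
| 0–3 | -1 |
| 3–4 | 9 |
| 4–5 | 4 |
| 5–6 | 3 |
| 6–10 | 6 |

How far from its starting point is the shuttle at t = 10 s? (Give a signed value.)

37 m

Displacement is the signed area under the v-t curve.
0–3 s: -1 × 3 = -3 m
3–4 s: 9 × 1 = 9 m
4–5 s: 4 × 1 = 4 m
5–6 s: 3 × 1 = 3 m
6–10 s: 6 × 4 = 24 m
Net displacement = 37 m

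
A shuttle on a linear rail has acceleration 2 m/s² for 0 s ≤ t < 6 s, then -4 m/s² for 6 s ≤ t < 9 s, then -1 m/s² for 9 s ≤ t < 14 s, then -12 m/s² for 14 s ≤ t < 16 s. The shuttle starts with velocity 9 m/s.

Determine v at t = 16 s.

-20 m/s

Δv equals the area under the a-t graph; then v = v₀ + Δv.
0–6 s: 2 × 6 = 12 m/s
6–9 s: -4 × 3 = -12 m/s
9–14 s: -1 × 5 = -5 m/s
14–16 s: -12 × 2 = -24 m/s
Δv = -29 m/s, so v(16) = 9 + (-29) = -20 m/s.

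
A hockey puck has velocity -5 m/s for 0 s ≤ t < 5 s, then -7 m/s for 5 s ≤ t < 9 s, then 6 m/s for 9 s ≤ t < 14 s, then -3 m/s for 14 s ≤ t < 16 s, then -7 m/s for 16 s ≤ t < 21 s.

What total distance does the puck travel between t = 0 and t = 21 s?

Distance (not displacement) is the total path length: add the absolute areas under v-t.
0–5 s: |-5| × 5 = 25 m
5–9 s: |-7| × 4 = 28 m
9–14 s: |6| × 5 = 30 m
14–16 s: |-3| × 2 = 6 m
16–21 s: |-7| × 5 = 35 m
Total distance = 124 m

124 m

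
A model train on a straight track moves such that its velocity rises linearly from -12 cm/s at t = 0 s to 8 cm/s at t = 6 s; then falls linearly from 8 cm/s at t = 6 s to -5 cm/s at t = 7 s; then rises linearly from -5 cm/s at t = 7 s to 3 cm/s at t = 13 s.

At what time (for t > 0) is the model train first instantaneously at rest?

v changes sign on 0–6 s (from -12 to 8); the graph is linear there, so v = 0 at t = 0 + (12)·(6 − 0)/(8 − -12) = 3.6 s.

t = 3.6 s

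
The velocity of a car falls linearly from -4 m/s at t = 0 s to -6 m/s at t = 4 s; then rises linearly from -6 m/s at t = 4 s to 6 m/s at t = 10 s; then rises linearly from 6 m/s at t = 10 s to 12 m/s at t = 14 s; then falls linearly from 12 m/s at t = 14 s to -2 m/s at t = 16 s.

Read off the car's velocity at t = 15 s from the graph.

On 14–16 s the graph is linear from 12 to -2 m/s: v(15) = 12 + (-2 − 12)·(15 − 14)/(16 − 14) = 5 m/s.

5 m/s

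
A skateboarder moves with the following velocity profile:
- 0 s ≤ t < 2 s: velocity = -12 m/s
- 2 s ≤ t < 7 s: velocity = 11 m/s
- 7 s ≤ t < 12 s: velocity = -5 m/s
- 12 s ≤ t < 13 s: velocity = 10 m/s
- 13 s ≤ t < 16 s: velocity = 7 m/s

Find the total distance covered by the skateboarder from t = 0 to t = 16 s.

Distance (not displacement) is the total path length: add the absolute areas under v-t.
0–2 s: |-12| × 2 = 24 m
2–7 s: |11| × 5 = 55 m
7–12 s: |-5| × 5 = 25 m
12–13 s: |10| × 1 = 10 m
13–16 s: |7| × 3 = 21 m
Total distance = 135 m

135 m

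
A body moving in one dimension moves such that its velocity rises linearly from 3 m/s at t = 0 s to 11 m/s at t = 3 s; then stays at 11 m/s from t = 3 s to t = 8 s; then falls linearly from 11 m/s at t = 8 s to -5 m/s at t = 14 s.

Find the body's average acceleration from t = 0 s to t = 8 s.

1 m/s²

Average acceleration = Δv/Δt = (11 − 3)/(8 − 0) = 1 m/s².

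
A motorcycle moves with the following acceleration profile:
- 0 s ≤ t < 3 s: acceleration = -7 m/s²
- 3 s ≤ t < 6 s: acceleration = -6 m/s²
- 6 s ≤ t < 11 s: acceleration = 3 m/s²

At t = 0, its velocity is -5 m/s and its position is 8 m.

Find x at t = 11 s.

On each constant-a segment, Δv = aΔt and Δx = v₀Δt + ½aΔt²; chain segment to segment.
0–3 s: v starts -5 m/s; Δx = -5·3 + ½·-7·3² = -46.5 m; v ends -26 m/s.
3–6 s: v starts -26 m/s; Δx = -26·3 + ½·-6·3² = -105 m; v ends -44 m/s.
6–11 s: v starts -44 m/s; Δx = -44·5 + ½·3·5² = -182.5 m; v ends -29 m/s.
x(11) = 8 + Σ Δx = -326 m.

-326 m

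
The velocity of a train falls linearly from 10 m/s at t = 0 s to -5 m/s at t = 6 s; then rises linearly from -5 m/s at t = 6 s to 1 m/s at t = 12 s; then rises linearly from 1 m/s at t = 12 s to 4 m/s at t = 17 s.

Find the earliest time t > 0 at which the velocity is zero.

t = 4 s

v changes sign on 0–6 s (from 10 to -5); the graph is linear there, so v = 0 at t = 0 + (-10)·(6 − 0)/(-5 − 10) = 4 s.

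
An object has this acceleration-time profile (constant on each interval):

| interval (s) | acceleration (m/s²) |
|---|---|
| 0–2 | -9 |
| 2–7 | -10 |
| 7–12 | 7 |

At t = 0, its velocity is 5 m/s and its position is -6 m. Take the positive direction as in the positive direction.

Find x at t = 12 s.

On each constant-a segment, Δv = aΔt and Δx = v₀Δt + ½aΔt²; chain segment to segment.
0–2 s: v starts 5 m/s; Δx = 5·2 + ½·-9·2² = -8 m; v ends -13 m/s.
2–7 s: v starts -13 m/s; Δx = -13·5 + ½·-10·5² = -190 m; v ends -63 m/s.
7–12 s: v starts -63 m/s; Δx = -63·5 + ½·7·5² = -227.5 m; v ends -28 m/s.
x(12) = -6 + Σ Δx = -431.5 m.

-431.5 m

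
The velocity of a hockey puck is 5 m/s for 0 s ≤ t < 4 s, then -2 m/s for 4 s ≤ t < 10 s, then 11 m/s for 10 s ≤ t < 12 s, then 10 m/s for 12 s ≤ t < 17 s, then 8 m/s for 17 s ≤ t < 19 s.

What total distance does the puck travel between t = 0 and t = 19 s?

Distance (not displacement) is the total path length: add the absolute areas under v-t.
0–4 s: |5| × 4 = 20 m
4–10 s: |-2| × 6 = 12 m
10–12 s: |11| × 2 = 22 m
12–17 s: |10| × 5 = 50 m
17–19 s: |8| × 2 = 16 m
Total distance = 120 m

120 m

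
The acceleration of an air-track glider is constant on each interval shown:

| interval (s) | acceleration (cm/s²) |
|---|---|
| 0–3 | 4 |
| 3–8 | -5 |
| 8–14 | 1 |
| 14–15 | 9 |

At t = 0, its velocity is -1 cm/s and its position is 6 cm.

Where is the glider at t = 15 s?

On each constant-a segment, Δv = aΔt and Δx = v₀Δt + ½aΔt²; chain segment to segment.
0–3 s: v starts -1 cm/s; Δx = -1·3 + ½·4·3² = 15 cm; v ends 11 cm/s.
3–8 s: v starts 11 cm/s; Δx = 11·5 + ½·-5·5² = -7.5 cm; v ends -14 cm/s.
8–14 s: v starts -14 cm/s; Δx = -14·6 + ½·1·6² = -66 cm; v ends -8 cm/s.
14–15 s: v starts -8 cm/s; Δx = -8·1 + ½·9·1² = -3.5 cm; v ends 1 cm/s.
x(15) = 6 + Σ Δx = -56 cm.

-56 cm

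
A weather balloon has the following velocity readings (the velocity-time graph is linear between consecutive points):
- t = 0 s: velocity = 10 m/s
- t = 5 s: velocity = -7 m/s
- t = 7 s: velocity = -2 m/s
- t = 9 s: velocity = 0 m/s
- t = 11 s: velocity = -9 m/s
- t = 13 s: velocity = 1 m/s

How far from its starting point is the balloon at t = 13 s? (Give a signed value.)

Net displacement equals the area under the velocity-time graph (areas below the axis count negative).
0–5 s: ½(10 + -7)(5) = 7.5 m
5–7 s: ½(-7 + -2)(2) = -9 m
7–9 s: ½(-2 + 0)(2) = -2 m
9–11 s: ½(0 + -9)(2) = -9 m
11–13 s: ½(-9 + 1)(2) = -8 m
Net displacement = -20.5 m

-20.5 m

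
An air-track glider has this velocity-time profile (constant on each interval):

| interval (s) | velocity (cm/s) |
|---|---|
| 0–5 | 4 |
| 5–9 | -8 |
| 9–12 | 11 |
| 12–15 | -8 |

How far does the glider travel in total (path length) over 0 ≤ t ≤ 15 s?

109 cm

Total distance travelled is ∫|v| dt — sum the magnitudes of each area piece.
0–5 s: |4| × 5 = 20 cm
5–9 s: |-8| × 4 = 32 cm
9–12 s: |11| × 3 = 33 cm
12–15 s: |-8| × 3 = 24 cm
Total distance = 109 cm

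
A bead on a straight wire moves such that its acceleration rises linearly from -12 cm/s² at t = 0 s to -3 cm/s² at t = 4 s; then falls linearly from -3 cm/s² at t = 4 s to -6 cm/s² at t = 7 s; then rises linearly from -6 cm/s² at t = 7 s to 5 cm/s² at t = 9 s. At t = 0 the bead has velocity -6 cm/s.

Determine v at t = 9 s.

-50.5 cm/s

Δv equals the area under the a-t graph; then v = v₀ + Δv.
0–4 s: ½(-12 + -3)(4) = -30 cm/s
4–7 s: ½(-3 + -6)(3) = -13.5 cm/s
7–9 s: ½(-6 + 5)(2) = -1 cm/s
Δv = -44.5 cm/s, so v(9) = -6 + (-44.5) = -50.5 cm/s.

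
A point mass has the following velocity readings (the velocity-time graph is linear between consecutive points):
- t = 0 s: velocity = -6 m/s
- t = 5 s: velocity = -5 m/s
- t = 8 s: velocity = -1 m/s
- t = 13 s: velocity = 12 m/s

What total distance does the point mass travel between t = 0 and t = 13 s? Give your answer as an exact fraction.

837/13 m

Distance (not displacement) is the total path length: add the absolute areas under v-t.
0–5 s: |½(-6 + -5)(5)| = 27.5 m
5–8 s: |½(-5 + -1)(3)| = 9 m
8–13 s: v = 0 at t = 109/13 s; triangle areas 5/26 + 360/13 = 725/26 m
Total distance = 837/13 m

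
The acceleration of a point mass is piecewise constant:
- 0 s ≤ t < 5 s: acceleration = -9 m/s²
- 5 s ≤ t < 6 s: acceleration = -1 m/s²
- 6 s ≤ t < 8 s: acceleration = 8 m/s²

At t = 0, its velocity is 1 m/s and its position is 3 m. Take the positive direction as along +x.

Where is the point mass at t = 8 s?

On each constant-a segment, Δv = aΔt and Δx = v₀Δt + ½aΔt²; chain segment to segment.
0–5 s: v starts 1 m/s; Δx = 1·5 + ½·-9·5² = -107.5 m; v ends -44 m/s.
5–6 s: v starts -44 m/s; Δx = -44·1 + ½·-1·1² = -44.5 m; v ends -45 m/s.
6–8 s: v starts -45 m/s; Δx = -45·2 + ½·8·2² = -74 m; v ends -29 m/s.
x(8) = 3 + Σ Δx = -223 m.

-223 m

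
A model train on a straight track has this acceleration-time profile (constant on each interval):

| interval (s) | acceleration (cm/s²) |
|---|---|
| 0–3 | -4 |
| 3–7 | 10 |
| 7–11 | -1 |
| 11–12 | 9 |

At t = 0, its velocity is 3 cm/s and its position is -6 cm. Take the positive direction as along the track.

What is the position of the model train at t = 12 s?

176.5 cm

On each constant-a segment, Δv = aΔt and Δx = v₀Δt + ½aΔt²; chain segment to segment.
0–3 s: v starts 3 cm/s; Δx = 3·3 + ½·-4·3² = -9 cm; v ends -9 cm/s.
3–7 s: v starts -9 cm/s; Δx = -9·4 + ½·10·4² = 44 cm; v ends 31 cm/s.
7–11 s: v starts 31 cm/s; Δx = 31·4 + ½·-1·4² = 116 cm; v ends 27 cm/s.
11–12 s: v starts 27 cm/s; Δx = 27·1 + ½·9·1² = 31.5 cm; v ends 36 cm/s.
x(12) = -6 + Σ Δx = 176.5 cm.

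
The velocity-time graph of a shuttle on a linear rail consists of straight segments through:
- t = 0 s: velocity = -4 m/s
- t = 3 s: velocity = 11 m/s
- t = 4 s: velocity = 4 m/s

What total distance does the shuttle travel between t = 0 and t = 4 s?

21.2 m

Distance (not displacement) is the total path length: add the absolute areas under v-t.
0–3 s: v = 0 at t = 0.8 s; triangle areas 1.6 + 12.1 = 13.7 m
3–4 s: |½(11 + 4)(1)| = 7.5 m
Total distance = 21.2 m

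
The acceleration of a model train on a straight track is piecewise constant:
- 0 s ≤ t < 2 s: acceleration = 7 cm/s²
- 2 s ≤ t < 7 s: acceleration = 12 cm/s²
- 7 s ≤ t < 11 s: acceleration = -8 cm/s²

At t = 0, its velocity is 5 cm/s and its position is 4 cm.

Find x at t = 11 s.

On each constant-a segment, Δv = aΔt and Δx = v₀Δt + ½aΔt²; chain segment to segment.
0–2 s: v starts 5 cm/s; Δx = 5·2 + ½·7·2² = 24 cm; v ends 19 cm/s.
2–7 s: v starts 19 cm/s; Δx = 19·5 + ½·12·5² = 245 cm; v ends 79 cm/s.
7–11 s: v starts 79 cm/s; Δx = 79·4 + ½·-8·4² = 252 cm; v ends 47 cm/s.
x(11) = 4 + Σ Δx = 525 cm.

525 cm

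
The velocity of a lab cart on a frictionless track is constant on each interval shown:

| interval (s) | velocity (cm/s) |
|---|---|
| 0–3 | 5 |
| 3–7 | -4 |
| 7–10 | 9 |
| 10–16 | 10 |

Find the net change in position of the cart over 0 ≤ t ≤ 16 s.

86 cm

Displacement is the signed area under the v-t curve.
0–3 s: 5 × 3 = 15 cm
3–7 s: -4 × 4 = -16 cm
7–10 s: 9 × 3 = 27 cm
10–16 s: 10 × 6 = 60 cm
Net displacement = 86 cm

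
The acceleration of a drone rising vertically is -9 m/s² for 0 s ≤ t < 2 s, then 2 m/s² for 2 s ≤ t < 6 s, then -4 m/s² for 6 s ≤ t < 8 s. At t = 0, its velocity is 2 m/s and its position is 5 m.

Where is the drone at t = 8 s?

On each constant-a segment, Δv = aΔt and Δx = v₀Δt + ½aΔt²; chain segment to segment.
0–2 s: v starts 2 m/s; Δx = 2·2 + ½·-9·2² = -14 m; v ends -16 m/s.
2–6 s: v starts -16 m/s; Δx = -16·4 + ½·2·4² = -48 m; v ends -8 m/s.
6–8 s: v starts -8 m/s; Δx = -8·2 + ½·-4·2² = -24 m; v ends -16 m/s.
x(8) = 5 + Σ Δx = -81 m.

-81 m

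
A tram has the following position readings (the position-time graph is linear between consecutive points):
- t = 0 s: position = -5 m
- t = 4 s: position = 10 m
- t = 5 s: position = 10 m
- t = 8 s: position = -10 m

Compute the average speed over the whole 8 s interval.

Average speed = (total path length)/(elapsed time); on a piecewise-linear x-t graph the path length is Σ|Δx|.
0–4 s: |Δx| = |10 − -5| = 15 m
4–5 s: |Δx| = |10 − 10| = 0 m
5–8 s: |Δx| = |-10 − 10| = 20 m
Total path = 35 m; average speed = 35/8 = 4.375 m/s.

4.375 m/s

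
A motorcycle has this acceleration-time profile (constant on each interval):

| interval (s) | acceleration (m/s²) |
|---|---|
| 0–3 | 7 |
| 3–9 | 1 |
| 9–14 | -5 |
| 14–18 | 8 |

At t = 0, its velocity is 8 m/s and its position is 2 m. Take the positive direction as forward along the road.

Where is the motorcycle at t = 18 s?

On each constant-a segment, Δv = aΔt and Δx = v₀Δt + ½aΔt²; chain segment to segment.
0–3 s: v starts 8 m/s; Δx = 8·3 + ½·7·3² = 55.5 m; v ends 29 m/s.
3–9 s: v starts 29 m/s; Δx = 29·6 + ½·1·6² = 192 m; v ends 35 m/s.
9–14 s: v starts 35 m/s; Δx = 35·5 + ½·-5·5² = 112.5 m; v ends 10 m/s.
14–18 s: v starts 10 m/s; Δx = 10·4 + ½·8·4² = 104 m; v ends 42 m/s.
x(18) = 2 + Σ Δx = 466 m.

466 m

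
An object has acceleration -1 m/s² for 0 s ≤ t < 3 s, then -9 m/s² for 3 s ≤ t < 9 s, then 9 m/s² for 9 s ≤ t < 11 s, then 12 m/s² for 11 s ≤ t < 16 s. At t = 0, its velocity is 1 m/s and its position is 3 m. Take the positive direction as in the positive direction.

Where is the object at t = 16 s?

On each constant-a segment, Δv = aΔt and Δx = v₀Δt + ½aΔt²; chain segment to segment.
0–3 s: v starts 1 m/s; Δx = 1·3 + ½·-1·3² = -1.5 m; v ends -2 m/s.
3–9 s: v starts -2 m/s; Δx = -2·6 + ½·-9·6² = -174 m; v ends -56 m/s.
9–11 s: v starts -56 m/s; Δx = -56·2 + ½·9·2² = -94 m; v ends -38 m/s.
11–16 s: v starts -38 m/s; Δx = -38·5 + ½·12·5² = -40 m; v ends 22 m/s.
x(16) = 3 + Σ Δx = -306.5 m.

-306.5 m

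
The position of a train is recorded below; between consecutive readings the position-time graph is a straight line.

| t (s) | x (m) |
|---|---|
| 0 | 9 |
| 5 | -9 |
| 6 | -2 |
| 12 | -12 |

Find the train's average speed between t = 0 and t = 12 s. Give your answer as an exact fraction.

Average speed = (total path length)/(elapsed time); on a piecewise-linear x-t graph the path length is Σ|Δx|.
0–5 s: |Δx| = |-9 − 9| = 18 m
5–6 s: |Δx| = |-2 − -9| = 7 m
6–12 s: |Δx| = |-12 − -2| = 10 m
Total path = 35 m; average speed = 35/12 = 35/12 m/s.

35/12 m/s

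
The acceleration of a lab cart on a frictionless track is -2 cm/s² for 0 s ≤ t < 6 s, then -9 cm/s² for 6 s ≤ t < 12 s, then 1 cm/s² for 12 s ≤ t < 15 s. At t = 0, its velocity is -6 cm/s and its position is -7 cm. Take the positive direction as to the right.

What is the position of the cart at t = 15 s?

-560.5 cm

On each constant-a segment, Δv = aΔt and Δx = v₀Δt + ½aΔt²; chain segment to segment.
0–6 s: v starts -6 cm/s; Δx = -6·6 + ½·-2·6² = -72 cm; v ends -18 cm/s.
6–12 s: v starts -18 cm/s; Δx = -18·6 + ½·-9·6² = -270 cm; v ends -72 cm/s.
12–15 s: v starts -72 cm/s; Δx = -72·3 + ½·1·3² = -211.5 cm; v ends -69 cm/s.
x(15) = -7 + Σ Δx = -560.5 cm.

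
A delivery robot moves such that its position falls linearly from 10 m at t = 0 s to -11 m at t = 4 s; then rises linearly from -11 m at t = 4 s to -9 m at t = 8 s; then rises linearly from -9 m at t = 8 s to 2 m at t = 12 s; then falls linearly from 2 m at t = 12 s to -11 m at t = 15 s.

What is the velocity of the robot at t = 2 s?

-5.25 m/s

Velocity is the slope of the x-t graph on 0–4 s: (-11 − 10)/(4 − 0) = -5.25 m/s.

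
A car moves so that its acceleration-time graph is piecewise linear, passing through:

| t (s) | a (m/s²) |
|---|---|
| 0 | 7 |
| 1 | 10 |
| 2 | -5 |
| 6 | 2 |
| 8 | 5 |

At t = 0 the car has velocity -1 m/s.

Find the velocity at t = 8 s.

Δv equals the area under the a-t graph; then v = v₀ + Δv.
0–1 s: ½(7 + 10)(1) = 8.5 m/s
1–2 s: ½(10 + -5)(1) = 2.5 m/s
2–6 s: ½(-5 + 2)(4) = -6 m/s
6–8 s: ½(2 + 5)(2) = 7 m/s
Δv = 12 m/s, so v(8) = -1 + (12) = 11 m/s.

11 m/s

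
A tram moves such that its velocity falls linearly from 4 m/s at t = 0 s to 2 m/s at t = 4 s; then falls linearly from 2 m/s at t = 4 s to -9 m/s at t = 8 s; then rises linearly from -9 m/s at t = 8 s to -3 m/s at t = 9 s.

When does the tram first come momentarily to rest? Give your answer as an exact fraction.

t = 52/11 s

v changes sign on 4–8 s (from 2 to -9); the graph is linear there, so v = 0 at t = 4 + (-2)·(8 − 4)/(-9 − 2) = 52/11 s.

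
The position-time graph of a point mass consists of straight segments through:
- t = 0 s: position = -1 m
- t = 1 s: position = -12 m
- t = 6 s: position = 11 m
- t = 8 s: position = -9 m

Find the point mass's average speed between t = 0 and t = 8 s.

Average speed = (total path length)/(elapsed time); on a piecewise-linear x-t graph the path length is Σ|Δx|.
0–1 s: |Δx| = |-12 − -1| = 11 m
1–6 s: |Δx| = |11 − -12| = 23 m
6–8 s: |Δx| = |-9 − 11| = 20 m
Total path = 54 m; average speed = 54/8 = 6.75 m/s.

6.75 m/s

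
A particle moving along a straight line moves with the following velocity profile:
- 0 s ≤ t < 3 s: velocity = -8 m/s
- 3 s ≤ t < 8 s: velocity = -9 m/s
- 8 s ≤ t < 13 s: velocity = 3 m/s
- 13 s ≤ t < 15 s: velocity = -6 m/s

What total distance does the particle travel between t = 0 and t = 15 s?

Distance (not displacement) is the total path length: add the absolute areas under v-t.
0–3 s: |-8| × 3 = 24 m
3–8 s: |-9| × 5 = 45 m
8–13 s: |3| × 5 = 15 m
13–15 s: |-6| × 2 = 12 m
Total distance = 96 m

96 m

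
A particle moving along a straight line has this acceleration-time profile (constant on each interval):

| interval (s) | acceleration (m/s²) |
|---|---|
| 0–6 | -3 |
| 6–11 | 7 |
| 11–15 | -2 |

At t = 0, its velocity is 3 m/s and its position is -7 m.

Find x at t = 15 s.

On each constant-a segment, Δv = aΔt and Δx = v₀Δt + ½aΔt²; chain segment to segment.
0–6 s: v starts 3 m/s; Δx = 3·6 + ½·-3·6² = -36 m; v ends -15 m/s.
6–11 s: v starts -15 m/s; Δx = -15·5 + ½·7·5² = 12.5 m; v ends 20 m/s.
11–15 s: v starts 20 m/s; Δx = 20·4 + ½·-2·4² = 64 m; v ends 12 m/s.
x(15) = -7 + Σ Δx = 33.5 m.

33.5 m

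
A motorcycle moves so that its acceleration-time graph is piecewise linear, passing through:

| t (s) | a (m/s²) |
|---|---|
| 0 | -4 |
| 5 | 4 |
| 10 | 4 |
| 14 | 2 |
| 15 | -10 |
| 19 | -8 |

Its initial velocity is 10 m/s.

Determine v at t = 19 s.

Δv equals the area under the a-t graph; then v = v₀ + Δv.
0–5 s: ½(-4 + 4)(5) = 0 m/s
5–10 s: 4 × 5 = 20 m/s
10–14 s: ½(4 + 2)(4) = 12 m/s
14–15 s: ½(2 + -10)(1) = -4 m/s
15–19 s: ½(-10 + -8)(4) = -36 m/s
Δv = -8 m/s, so v(19) = 10 + (-8) = 2 m/s.

2 m/s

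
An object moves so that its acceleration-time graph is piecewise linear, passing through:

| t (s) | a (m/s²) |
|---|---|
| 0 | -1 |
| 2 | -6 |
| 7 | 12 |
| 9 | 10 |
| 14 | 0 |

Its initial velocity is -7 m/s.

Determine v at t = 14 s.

48 m/s

Δv equals the area under the a-t graph; then v = v₀ + Δv.
0–2 s: ½(-1 + -6)(2) = -7 m/s
2–7 s: ½(-6 + 12)(5) = 15 m/s
7–9 s: ½(12 + 10)(2) = 22 m/s
9–14 s: ½(10 + 0)(5) = 25 m/s
Δv = 55 m/s, so v(14) = -7 + (55) = 48 m/s.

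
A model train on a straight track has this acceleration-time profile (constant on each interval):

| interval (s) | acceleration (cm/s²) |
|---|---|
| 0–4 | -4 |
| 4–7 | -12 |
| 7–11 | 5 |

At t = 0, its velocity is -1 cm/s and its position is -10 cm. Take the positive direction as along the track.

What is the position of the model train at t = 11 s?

On each constant-a segment, Δv = aΔt and Δx = v₀Δt + ½aΔt²; chain segment to segment.
0–4 s: v starts -1 cm/s; Δx = -1·4 + ½·-4·4² = -36 cm; v ends -17 cm/s.
4–7 s: v starts -17 cm/s; Δx = -17·3 + ½·-12·3² = -105 cm; v ends -53 cm/s.
7–11 s: v starts -53 cm/s; Δx = -53·4 + ½·5·4² = -172 cm; v ends -33 cm/s.
x(11) = -10 + Σ Δx = -323 cm.

-323 cm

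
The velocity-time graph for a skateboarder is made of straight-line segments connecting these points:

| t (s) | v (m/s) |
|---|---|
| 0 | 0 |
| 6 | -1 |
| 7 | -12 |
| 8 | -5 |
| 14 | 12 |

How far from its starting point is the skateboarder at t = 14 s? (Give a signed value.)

Net displacement equals the area under the velocity-time graph (areas below the axis count negative).
0–6 s: ½(0 + -1)(6) = -3 m
6–7 s: ½(-1 + -12)(1) = -6.5 m
7–8 s: ½(-12 + -5)(1) = -8.5 m
8–14 s: ½(-5 + 12)(6) = 21 m
Net displacement = 3 m

3 m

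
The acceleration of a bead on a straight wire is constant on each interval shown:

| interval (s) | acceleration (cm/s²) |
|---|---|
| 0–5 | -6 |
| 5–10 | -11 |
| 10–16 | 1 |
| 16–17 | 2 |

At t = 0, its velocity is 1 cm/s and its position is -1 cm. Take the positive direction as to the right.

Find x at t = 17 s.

-916.5 cm

On each constant-a segment, Δv = aΔt and Δx = v₀Δt + ½aΔt²; chain segment to segment.
0–5 s: v starts 1 cm/s; Δx = 1·5 + ½·-6·5² = -70 cm; v ends -29 cm/s.
5–10 s: v starts -29 cm/s; Δx = -29·5 + ½·-11·5² = -282.5 cm; v ends -84 cm/s.
10–16 s: v starts -84 cm/s; Δx = -84·6 + ½·1·6² = -486 cm; v ends -78 cm/s.
16–17 s: v starts -78 cm/s; Δx = -78·1 + ½·2·1² = -77 cm; v ends -76 cm/s.
x(17) = -1 + Σ Δx = -916.5 cm.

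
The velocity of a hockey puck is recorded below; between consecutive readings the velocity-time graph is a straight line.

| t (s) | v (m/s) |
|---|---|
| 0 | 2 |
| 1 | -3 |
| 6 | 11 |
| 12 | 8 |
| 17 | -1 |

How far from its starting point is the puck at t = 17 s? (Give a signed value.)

Displacement is the signed area under the v-t curve.
0–1 s: ½(2 + -3)(1) = -0.5 m
1–6 s: ½(-3 + 11)(5) = 20 m
6–12 s: ½(11 + 8)(6) = 57 m
12–17 s: ½(8 + -1)(5) = 17.5 m
Net displacement = 94 m

94 m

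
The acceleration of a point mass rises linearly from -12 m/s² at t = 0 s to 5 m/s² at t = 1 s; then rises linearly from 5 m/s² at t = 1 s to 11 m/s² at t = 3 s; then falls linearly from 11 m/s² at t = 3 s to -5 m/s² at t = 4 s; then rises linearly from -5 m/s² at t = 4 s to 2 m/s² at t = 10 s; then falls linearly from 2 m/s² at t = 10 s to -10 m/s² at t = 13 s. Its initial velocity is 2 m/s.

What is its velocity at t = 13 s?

-3.5 m/s

Δv equals the area under the a-t graph; then v = v₀ + Δv.
0–1 s: ½(-12 + 5)(1) = -3.5 m/s
1–3 s: ½(5 + 11)(2) = 16 m/s
3–4 s: ½(11 + -5)(1) = 3 m/s
4–10 s: ½(-5 + 2)(6) = -9 m/s
10–13 s: ½(2 + -10)(3) = -12 m/s
Δv = -5.5 m/s, so v(13) = 2 + (-5.5) = -3.5 m/s.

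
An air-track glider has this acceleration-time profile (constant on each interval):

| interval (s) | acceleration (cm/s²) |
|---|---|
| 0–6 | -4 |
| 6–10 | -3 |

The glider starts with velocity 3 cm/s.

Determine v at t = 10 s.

Δv equals the area under the a-t graph; then v = v₀ + Δv.
0–6 s: -4 × 6 = -24 cm/s
6–10 s: -3 × 4 = -12 cm/s
Δv = -36 cm/s, so v(10) = 3 + (-36) = -33 cm/s.

-33 cm/s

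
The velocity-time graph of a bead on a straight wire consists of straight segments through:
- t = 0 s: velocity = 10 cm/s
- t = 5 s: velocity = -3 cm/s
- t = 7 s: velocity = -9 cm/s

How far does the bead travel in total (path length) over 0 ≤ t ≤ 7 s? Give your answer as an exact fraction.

Distance (not displacement) is the total path length: add the absolute areas under v-t.
0–5 s: v = 0 at t = 50/13 s; triangle areas 250/13 + 45/26 = 545/26 cm
5–7 s: |½(-3 + -9)(2)| = 12 cm
Total distance = 857/26 cm

857/26 cm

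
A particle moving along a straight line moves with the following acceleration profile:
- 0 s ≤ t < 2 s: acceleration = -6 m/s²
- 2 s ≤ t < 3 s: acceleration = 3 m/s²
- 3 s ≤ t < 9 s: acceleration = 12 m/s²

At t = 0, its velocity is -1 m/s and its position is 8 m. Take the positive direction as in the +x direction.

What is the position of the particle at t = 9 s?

On each constant-a segment, Δv = aΔt and Δx = v₀Δt + ½aΔt²; chain segment to segment.
0–2 s: v starts -1 m/s; Δx = -1·2 + ½·-6·2² = -14 m; v ends -13 m/s.
2–3 s: v starts -13 m/s; Δx = -13·1 + ½·3·1² = -11.5 m; v ends -10 m/s.
3–9 s: v starts -10 m/s; Δx = -10·6 + ½·12·6² = 156 m; v ends 62 m/s.
x(9) = 8 + Σ Δx = 138.5 m.

138.5 m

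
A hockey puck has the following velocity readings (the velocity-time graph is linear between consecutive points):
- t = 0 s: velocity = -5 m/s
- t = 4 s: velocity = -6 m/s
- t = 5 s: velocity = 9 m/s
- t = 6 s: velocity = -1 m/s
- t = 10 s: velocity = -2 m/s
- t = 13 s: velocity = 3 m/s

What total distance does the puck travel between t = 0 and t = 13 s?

39.9 m

Distance (not displacement) is the total path length: add the absolute areas under v-t.
0–4 s: |½(-5 + -6)(4)| = 22 m
4–5 s: v = 0 at t = 4.4 s; triangle areas 1.2 + 2.7 = 3.9 m
5–6 s: v = 0 at t = 5.9 s; triangle areas 4.05 + 0.05 = 4.1 m
6–10 s: |½(-1 + -2)(4)| = 6 m
10–13 s: v = 0 at t = 11.2 s; triangle areas 1.2 + 2.7 = 3.9 m
Total distance = 39.9 m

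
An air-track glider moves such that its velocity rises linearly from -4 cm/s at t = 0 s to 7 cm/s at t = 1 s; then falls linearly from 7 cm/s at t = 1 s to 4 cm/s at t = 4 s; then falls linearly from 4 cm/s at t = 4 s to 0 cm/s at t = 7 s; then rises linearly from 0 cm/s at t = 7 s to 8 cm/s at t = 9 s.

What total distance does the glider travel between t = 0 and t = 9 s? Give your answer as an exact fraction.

Total distance travelled is ∫|v| dt — sum the magnitudes of each area piece.
0–1 s: v = 0 at t = 4/11 s; triangle areas 8/11 + 49/22 = 65/22 cm
1–4 s: |½(7 + 4)(3)| = 16.5 cm
4–7 s: |½(4 + 0)(3)| = 6 cm
7–9 s: |½(0 + 8)(2)| = 8 cm
Total distance = 368/11 cm

368/11 cm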